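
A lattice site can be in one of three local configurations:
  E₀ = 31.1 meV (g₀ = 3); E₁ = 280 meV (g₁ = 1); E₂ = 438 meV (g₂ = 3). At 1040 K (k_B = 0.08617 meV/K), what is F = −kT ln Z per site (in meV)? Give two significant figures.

-70 meV

k_BT = 0.08617 × 1040 K = 89.62 meV.
Eᵢ/kT = 0.3470, 3.124, 4.887.
Z = Σ gᵢe^(−Eᵢ/kT) = 3·e^(−0.3470) + 1·e^(−3.124) + 3·e^(−4.887) = 2.120 + 0.04398 + 0.02263 = 2.187.
F = −kT ln Z = −89.62 × ln(2.187) = −89.62 × 0.7825 = -70 meV.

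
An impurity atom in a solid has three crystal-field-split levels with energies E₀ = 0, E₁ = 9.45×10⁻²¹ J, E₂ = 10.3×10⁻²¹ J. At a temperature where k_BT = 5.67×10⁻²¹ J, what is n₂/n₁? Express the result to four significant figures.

n₂/n₁ = exp[−(E₂−E₁)/kT] = exp(−(0.85 ×10⁻²¹ J)/(5.67 ×10⁻²¹ J)) = exp(-0.149912) = 0.8608.

0.8608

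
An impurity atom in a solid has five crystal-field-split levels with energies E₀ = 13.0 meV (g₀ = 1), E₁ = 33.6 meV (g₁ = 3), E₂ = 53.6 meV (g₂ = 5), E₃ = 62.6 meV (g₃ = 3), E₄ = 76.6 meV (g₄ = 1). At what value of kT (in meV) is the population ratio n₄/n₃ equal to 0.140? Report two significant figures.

n₄/n₃ = (g₄/g₃) exp[−(E₄−E₃)/kT] = 0.140.
⇒ (E₄−E₃)/kT = ln((1/3)/0.140) = ln(2.381) = 0.8675.
kT = 14.0 meV / 0.8675 = 16 meV.

16 meV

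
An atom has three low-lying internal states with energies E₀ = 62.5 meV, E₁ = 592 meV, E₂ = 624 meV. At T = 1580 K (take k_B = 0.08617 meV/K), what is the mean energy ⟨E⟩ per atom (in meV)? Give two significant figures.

82 meV

k_BT = 0.08617 × 1580 K = 136.1 meV.
Eᵢ/kT = 0.4592, 4.350, 4.585.
Z = Σ e^(−Eᵢ/kT) = e^(−0.4592) + e^(−4.350) + e^(−4.585) = 0.6318 + 0.01291 + 0.01020 = 0.6549.
⟨E⟩ = Σ Eᵢ e^(−Eᵢ/kT) / Z = (62.5·0.6318 + 592·0.01291 + 624·0.01020) / 0.6549 = 82 meV.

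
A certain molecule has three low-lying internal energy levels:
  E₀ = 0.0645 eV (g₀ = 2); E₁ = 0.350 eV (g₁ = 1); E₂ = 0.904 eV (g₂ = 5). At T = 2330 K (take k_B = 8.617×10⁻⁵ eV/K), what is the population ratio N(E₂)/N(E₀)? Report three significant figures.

k_BT = 8.617×10⁻⁵ × 2330 K = 0.20078 eV.
n₂/n₀ = (g₂/g₀) exp[−(E₂−E₀)/kT] = (5/2) × exp(−(0.8395 eV)/(0.20078 eV)) = (5/2) × exp(-4.1812) = 0.0382.

0.0382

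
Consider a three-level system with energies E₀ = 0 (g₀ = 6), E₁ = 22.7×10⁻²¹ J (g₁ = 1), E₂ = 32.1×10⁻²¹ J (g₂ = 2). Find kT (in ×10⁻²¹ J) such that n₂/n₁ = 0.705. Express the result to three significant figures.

n₂/n₁ = (g₂/g₁) exp[−(E₂−E₁)/kT] = 0.705.
⇒ (E₂−E₁)/kT = ln((2/1)/0.705) = ln(2.8369) = 1.0427.
kT = 9.4 ×10⁻²¹ J / 1.0427 = 9.02 ×10⁻²¹ J.

9.02 ×10⁻²¹ J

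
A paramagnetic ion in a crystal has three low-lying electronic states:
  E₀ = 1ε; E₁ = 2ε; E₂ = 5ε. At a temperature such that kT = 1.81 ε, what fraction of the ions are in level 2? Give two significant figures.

0.065

Eᵢ/kT = 0.5525, 1.105, 2.762.
Z = Σ e^(−Eᵢ/kT) = e^(−0.5525) + e^(−1.105) + e^(−2.762) = 0.5755 + 0.3312 + 0.06317 = 0.9699.
P₂ = e^(−E₂/kT) / Z = 0.06317/0.9699 = 0.065.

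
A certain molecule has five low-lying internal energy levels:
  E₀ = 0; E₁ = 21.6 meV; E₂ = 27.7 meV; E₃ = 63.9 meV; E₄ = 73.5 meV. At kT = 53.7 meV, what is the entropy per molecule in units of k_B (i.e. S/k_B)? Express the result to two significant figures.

Eᵢ/kT = 0, 0.4022, 0.5158, 1.190, 1.369.
Z = Σ e^(−Eᵢ/kT) = e^(−0) + e^(−0.4022) + e^(−0.5158) + e^(−1.190) + e^(−1.369) = 1.000 + 0.6688 + 0.5970 + 0.3042 + 0.2544 = 2.824.
⟨E⟩ = Σ EᵢPᵢ = 24.48 meV.
S/k_B = ln Z + ⟨E⟩/kT = ln(2.824) + 24.48/53.7 = 1.038 + 0.4559 = 1.5.

1.5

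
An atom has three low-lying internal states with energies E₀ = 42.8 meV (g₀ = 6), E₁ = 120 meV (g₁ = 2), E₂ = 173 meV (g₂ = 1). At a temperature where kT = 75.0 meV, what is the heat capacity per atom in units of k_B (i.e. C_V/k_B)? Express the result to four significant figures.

Eᵢ/kT = 0.570667, 1.60000, 2.30667.
Z = Σ gᵢe^(−Eᵢ/kT) = 6·e^(−0.570667) + 2·e^(−1.60000) + 1·e^(−2.30667) = 3.39089 + 0.403793 + 0.0995923 = 3.89428.
⟨E⟩ = 54.1345 meV, ⟨E²⟩ = 3853.57 meV².
C_V/k_B = (⟨E²⟩ − ⟨E⟩²)/(kT)² = (3853.57 − 2930.54)/5625.00 = 0.1641.

0.1641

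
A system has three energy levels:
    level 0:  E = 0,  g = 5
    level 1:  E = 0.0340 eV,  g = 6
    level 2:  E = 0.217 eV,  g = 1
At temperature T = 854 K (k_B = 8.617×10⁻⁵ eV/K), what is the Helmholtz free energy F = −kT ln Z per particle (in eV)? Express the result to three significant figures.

k_BT = 8.617×10⁻⁵ × 854 K = 0.073589 eV.
Eᵢ/kT = 0, 0.46203, 2.9488.
Z = Σ gᵢe^(−Eᵢ/kT) = 5·e^(−0) + 6·e^(−0.46203) + 1·e^(−2.9488) = 5.0000 + 3.7800 + 0.052403 = 8.8324.
F = −kT ln Z = −0.073589 × ln(8.8324) = −0.073589 × 2.1784 = -0.160 eV.

-0.160 eV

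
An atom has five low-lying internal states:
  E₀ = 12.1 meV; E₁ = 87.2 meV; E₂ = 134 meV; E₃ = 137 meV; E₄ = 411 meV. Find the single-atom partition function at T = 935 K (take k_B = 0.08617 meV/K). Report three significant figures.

k_BT = 0.08617 × 935 K = 80.569 meV.
Eᵢ/kT = 0.15018, 1.0823, 1.6632, 1.7004, 5.1012.
Z = Σ e^(−Eᵢ/kT) = e^(−0.15018) + e^(−1.0823) + e^(−1.6632) + e^(−1.7004) + e^(−5.1012) = 0.86055 + 0.33882 + 0.18953 + 0.18261 + 0.0060894 = 1.5776.

Z = 1.58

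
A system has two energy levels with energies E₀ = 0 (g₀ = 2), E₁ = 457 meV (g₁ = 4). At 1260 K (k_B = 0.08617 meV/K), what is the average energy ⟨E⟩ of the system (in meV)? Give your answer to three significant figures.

k_BT = 0.08617 × 1260 K = 108.57 meV.
Eᵢ/kT = 0, 4.2093.
Z = Σ gᵢe^(−Eᵢ/kT) = 2·e^(−0) + 4·e^(−4.2093) = 2.0000 + 0.059427 = 2.0594.
⟨E⟩ = Σ Eᵢ gᵢe^(−Eᵢ/kT) / Z = (0·2.0000 + 457·0.059427) / 2.0594 = 13.2 meV.

13.2 meV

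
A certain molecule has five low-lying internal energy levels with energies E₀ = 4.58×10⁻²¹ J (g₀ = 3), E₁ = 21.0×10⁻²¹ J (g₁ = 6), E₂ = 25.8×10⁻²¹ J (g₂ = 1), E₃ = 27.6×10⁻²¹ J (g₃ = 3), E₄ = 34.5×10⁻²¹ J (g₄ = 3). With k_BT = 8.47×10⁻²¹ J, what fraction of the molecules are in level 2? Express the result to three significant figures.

Eᵢ/kT = 0.54073, 2.4793, 3.0460, 3.2586, 4.0732.
Z = Σ gᵢe^(−Eᵢ/kT) = 3·e^(−0.54073) + 6·e^(−2.4793) + 1·e^(−3.0460) + 3·e^(−3.2586) + 3·e^(−4.0732) = 1.7470 + 0.50281 + 0.047549 + 0.11533 + 0.051068 = 2.4638.
P₂ = g₂ e^(−E₂/kT) / Z = 0.047549/2.4638 = 0.0193.

0.0193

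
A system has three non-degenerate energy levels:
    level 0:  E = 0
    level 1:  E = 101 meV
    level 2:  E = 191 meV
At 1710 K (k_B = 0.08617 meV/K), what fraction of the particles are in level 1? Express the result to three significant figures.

k_BT = 0.08617 × 1710 K = 147.35 meV.
Eᵢ/kT = 0, 0.68544, 1.2962.
Z = Σ e^(−Eᵢ/kT) = e^(−0) + e^(−0.68544) + e^(−1.2962) = 1.0000 + 0.50387 + 0.27357 = 1.7774.
P₁ = e^(−E₁/kT) / Z = 0.50387/1.7774 = 0.283.

0.283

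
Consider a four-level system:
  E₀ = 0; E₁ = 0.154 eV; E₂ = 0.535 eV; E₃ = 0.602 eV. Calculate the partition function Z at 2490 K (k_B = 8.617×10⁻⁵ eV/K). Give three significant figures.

k_BT = 8.617×10⁻⁵ × 2490 K = 0.21456 eV.
Eᵢ/kT = 0, 0.71775, 2.4935, 2.8057.
Z = Σ e^(−Eᵢ/kT) = e^(−0) + e^(−0.71775) + e^(−2.4935) + e^(−2.8057) = 1.0000 + 0.48785 + 0.082620 + 0.060464 = 1.6309.

Z = 1.63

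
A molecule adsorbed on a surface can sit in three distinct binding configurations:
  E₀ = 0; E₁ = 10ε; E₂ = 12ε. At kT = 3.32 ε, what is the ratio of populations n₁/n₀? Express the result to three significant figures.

n₁/n₀ = exp[−(E₁−E₀)/kT] = exp(−(10ε)/(3.32ε)) = exp(-3.0120) = 0.0492.

0.0492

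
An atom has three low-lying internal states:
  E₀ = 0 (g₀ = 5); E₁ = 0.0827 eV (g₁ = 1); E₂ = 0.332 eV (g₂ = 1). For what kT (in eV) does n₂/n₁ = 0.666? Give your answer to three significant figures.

0.613 eV

n₂/n₁ = (g₂/g₁) exp[−(E₂−E₁)/kT] = 0.666.
⇒ (E₂−E₁)/kT = ln((1/1)/0.666) = ln(1.5015) = 0.40646.
kT = 0.2493 eV / 0.40646 = 0.613 eV.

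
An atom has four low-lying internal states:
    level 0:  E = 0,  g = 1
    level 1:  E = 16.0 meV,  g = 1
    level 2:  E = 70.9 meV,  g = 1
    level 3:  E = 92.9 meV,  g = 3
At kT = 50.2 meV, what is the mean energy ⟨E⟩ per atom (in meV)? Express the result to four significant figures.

29.77 meV

Eᵢ/kT = 0, 0.318725, 1.41235, 1.85060.
Z = Σ gᵢe^(−Eᵢ/kT) = 1·e^(−0) + 1·e^(−0.318725) + 1·e^(−1.41235) + 3·e^(−1.85060) = 1.00000 + 0.727075 + 0.243570 + 0.471429 = 2.44207.
⟨E⟩ = Σ Eᵢ gᵢe^(−Eᵢ/kT) / Z = (0·1.00000 + 16.0·0.727075 + 70.9·0.243570 + 92.9·0.471429) / 2.44207 = 29.77 meV.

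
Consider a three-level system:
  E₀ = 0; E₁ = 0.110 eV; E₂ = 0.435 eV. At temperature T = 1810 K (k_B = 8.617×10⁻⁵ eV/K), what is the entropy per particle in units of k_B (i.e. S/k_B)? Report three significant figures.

k_BT = 8.617×10⁻⁵ × 1810 K = 0.15597 eV.
Eᵢ/kT = 0, 0.70526, 2.7890.
Z = Σ e^(−Eᵢ/kT) = e^(−0) + e^(−0.70526) + e^(−2.7890) = 1.0000 + 0.49398 + 0.061483 = 1.5555.
⟨E⟩ = Σ EᵢPᵢ = 0.052127 eV.
S/k_B = ln Z + ⟨E⟩/kT = ln(1.5555) + 0.052127/0.15597 = 0.44180 + 0.33421 = 0.776.

0.776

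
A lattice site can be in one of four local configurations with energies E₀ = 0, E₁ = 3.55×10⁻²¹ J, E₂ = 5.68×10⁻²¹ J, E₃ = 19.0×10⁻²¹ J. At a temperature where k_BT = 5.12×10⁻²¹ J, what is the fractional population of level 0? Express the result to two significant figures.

Eᵢ/kT = 0, 0.6934, 1.109, 3.711.
Z = Σ e^(−Eᵢ/kT) = e^(−0) + e^(−0.6934) + e^(−1.109) + e^(−3.711) = 1.000 + 0.4999 + 0.3299 + 0.02445 = 1.854.
P₀ = e^(−E₀/kT) / Z = 1.000/1.854 = 0.54.

0.54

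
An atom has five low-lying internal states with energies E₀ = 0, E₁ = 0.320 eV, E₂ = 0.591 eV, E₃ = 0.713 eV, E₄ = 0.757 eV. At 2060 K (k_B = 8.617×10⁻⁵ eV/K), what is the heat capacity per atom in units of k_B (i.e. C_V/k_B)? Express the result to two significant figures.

1.0

k_BT = 8.617×10⁻⁵ × 2060 K = 0.1775 eV.
Eᵢ/kT = 0, 1.803, 3.330, 4.017, 4.265.
Z = Σ e^(−Eᵢ/kT) = e^(−0) + e^(−1.803) + e^(−3.330) + e^(−4.017) + e^(−4.265) = 1.000 + 0.1648 + 0.03579 + 0.01801 + 0.01405 = 1.233.
⟨E⟩ = 0.07897 eV, ⟨E²⟩ = 0.03778 eV².
C_V/k_B = (⟨E²⟩ − ⟨E⟩²)/(kT)² = (0.03778 − 0.006236)/0.03151 = 1.0.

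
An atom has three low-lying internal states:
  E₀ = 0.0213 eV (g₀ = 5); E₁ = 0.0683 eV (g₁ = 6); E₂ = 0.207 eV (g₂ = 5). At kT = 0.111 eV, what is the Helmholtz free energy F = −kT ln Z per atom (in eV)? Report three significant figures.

Eᵢ/kT = 0.19189, 0.61532, 1.8649.
Z = Σ gᵢe^(−Eᵢ/kT) = 5·e^(−0.19189) + 6·e^(−0.61532) + 5·e^(−1.8649) = 4.1270 + 3.2428 + 0.77456 = 8.1444.
F = −kT ln Z = −0.111 × ln(8.1444) = −0.111 × 2.0973 = -0.233 eV.

-0.233 eV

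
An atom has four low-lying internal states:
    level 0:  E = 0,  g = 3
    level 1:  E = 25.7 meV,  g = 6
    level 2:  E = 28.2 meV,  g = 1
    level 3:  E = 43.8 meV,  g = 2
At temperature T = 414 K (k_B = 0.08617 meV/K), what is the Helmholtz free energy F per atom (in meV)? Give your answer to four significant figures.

-69.21 meV

k_BT = 0.08617 × 414 K = 35.6744 meV.
Eᵢ/kT = 0, 0.720405, 0.790483, 1.22777.
Z = Σ gᵢe^(−Eᵢ/kT) = 3·e^(−0) + 6·e^(−0.720405) + 1·e^(−0.790483) + 2·e^(−1.22777) = 3.00000 + 2.91933 + 0.453626 + 0.585890 = 6.95885.
F = −kT ln Z = −35.6744 × ln(6.95885) = −35.6744 × 1.94001 = -69.21 meV.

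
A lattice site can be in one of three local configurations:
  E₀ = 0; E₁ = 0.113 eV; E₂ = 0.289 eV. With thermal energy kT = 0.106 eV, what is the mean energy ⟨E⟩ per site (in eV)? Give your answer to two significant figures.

0.041 eV

Eᵢ/kT = 0, 1.066, 2.726.
Z = Σ e^(−Eᵢ/kT) = e^(−0) + e^(−1.066) + e^(−2.726) = 1.000 + 0.3444 + 0.06548 = 1.410.
⟨E⟩ = Σ Eᵢ e^(−Eᵢ/kT) / Z = (0·1.000 + 0.113·0.3444 + 0.289·0.06548) / 1.410 = 0.041 eV.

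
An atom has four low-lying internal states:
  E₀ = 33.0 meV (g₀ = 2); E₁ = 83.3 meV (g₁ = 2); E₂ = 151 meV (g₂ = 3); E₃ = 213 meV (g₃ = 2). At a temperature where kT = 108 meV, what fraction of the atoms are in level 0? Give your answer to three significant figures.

0.431

Eᵢ/kT = 0.30556, 0.77130, 1.3981, 1.9722.
Z = Σ gᵢe^(−Eᵢ/kT) = 2·e^(−0.30556) + 2·e^(−0.77130) + 3·e^(−1.3981) + 2·e^(−1.9722) = 1.4734 + 0.92482 + 0.74120 + 0.27830 = 3.4177.
P₀ = g₀ e^(−E₀/kT) / Z = 1.4734/3.4177 = 0.431.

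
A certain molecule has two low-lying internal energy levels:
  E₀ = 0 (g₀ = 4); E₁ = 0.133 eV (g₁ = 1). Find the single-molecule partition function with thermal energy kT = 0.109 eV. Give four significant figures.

Eᵢ/kT = 0, 1.22018.
Z = Σ gᵢe^(−Eᵢ/kT) = 4·e^(−0) + 1·e^(−1.22018) = 4.00000 + 0.295177 = 4.29518.

Z = 4.295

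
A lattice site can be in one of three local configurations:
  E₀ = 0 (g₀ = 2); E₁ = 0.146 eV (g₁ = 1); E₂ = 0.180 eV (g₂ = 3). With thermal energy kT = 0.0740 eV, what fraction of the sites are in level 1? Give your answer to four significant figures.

Eᵢ/kT = 0, 1.97297, 2.43243.
Z = Σ gᵢe^(−Eᵢ/kT) = 2·e^(−0) + 1·e^(−1.97297) + 3·e^(−2.43243) = 2.00000 + 0.139043 + 0.263469 = 2.40251.
P₁ = g₁ e^(−E₁/kT) / Z = 0.139043/2.40251 = 0.05787.

0.05787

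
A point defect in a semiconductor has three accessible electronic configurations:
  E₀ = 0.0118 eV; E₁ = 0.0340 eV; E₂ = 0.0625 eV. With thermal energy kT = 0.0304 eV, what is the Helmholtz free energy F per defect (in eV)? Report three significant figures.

-0.00380 eV

Eᵢ/kT = 0.38816, 1.1184, 2.0559.
Z = Σ e^(−Eᵢ/kT) = e^(−0.38816) + e^(−1.1184) + e^(−2.0559) = 0.67830 + 0.32680 + 0.12798 = 1.1331.
F = −kT ln Z = −0.0304 × ln(1.1331) = −0.0304 × 0.12496 = -0.00380 eV.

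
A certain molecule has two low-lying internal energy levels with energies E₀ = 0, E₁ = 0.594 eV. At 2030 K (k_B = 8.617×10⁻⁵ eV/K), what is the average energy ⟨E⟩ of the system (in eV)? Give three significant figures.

k_BT = 8.617×10⁻⁵ × 2030 K = 0.17493 eV.
Eᵢ/kT = 0, 3.3956.
Z = Σ e^(−Eᵢ/kT) = e^(−0) + e^(−3.3956) = 1.0000 + 0.033520 = 1.0335.
⟨E⟩ = Σ Eᵢ e^(−Eᵢ/kT) / Z = (0·1.0000 + 0.594·0.033520) / 1.0335 = 0.0193 eV.

0.0193 eV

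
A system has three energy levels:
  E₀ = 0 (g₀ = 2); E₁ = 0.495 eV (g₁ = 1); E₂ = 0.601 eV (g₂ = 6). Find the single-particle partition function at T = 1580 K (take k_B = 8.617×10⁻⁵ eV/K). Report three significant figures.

Z = 2.10

k_BT = 8.617×10⁻⁵ × 1580 K = 0.13615 eV.
Eᵢ/kT = 0, 3.6357, 4.4142.
Z = Σ gᵢe^(−Eᵢ/kT) = 2·e^(−0) + 1·e^(−3.6357) + 6·e^(−4.4142) = 2.0000 + 0.026365 + 0.072625 = 2.0990.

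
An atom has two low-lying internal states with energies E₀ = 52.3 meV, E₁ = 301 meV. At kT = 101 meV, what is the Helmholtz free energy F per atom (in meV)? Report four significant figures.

44.04 meV

Eᵢ/kT = 0.517822, 2.98020.
Z = Σ e^(−Eᵢ/kT) = e^(−0.517822) + e^(−2.98020) = 0.595817 + 0.0507827 = 0.646600.
F = −kT ln Z = −101 × ln(0.646600) = −101 × -0.436027 = 44.04 meV.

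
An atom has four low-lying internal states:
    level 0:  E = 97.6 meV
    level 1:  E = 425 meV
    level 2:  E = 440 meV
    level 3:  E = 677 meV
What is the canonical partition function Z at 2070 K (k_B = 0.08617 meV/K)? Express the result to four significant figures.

Z = 0.7782

k_BT = 0.08617 × 2070 K = 178.372 meV.
Eᵢ/kT = 0.547171, 2.38266, 2.46675, 3.79544.
Z = Σ e^(−Eᵢ/kT) = e^(−0.547171) + e^(−2.38266) + e^(−2.46675) + e^(−3.79544) = 0.578584 + 0.0923047 + 0.0848602 + 0.0224730 = 0.778222.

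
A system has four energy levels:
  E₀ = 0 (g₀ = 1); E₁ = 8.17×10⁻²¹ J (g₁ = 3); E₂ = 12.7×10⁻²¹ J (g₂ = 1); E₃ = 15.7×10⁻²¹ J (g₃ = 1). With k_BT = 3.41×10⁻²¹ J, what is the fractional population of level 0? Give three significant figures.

Eᵢ/kT = 0, 2.3959, 3.7243, 4.6041.
Z = Σ gᵢe^(−Eᵢ/kT) = 1·e^(−0) + 3·e^(−2.3959) + 1·e^(−3.7243) + 1·e^(−4.6041) = 1.0000 + 0.27327 + 0.024130 + 0.010011 = 1.3074.
P₀ = g₀ e^(−E₀/kT) / Z = 1.0000/1.3074 = 0.765.

0.765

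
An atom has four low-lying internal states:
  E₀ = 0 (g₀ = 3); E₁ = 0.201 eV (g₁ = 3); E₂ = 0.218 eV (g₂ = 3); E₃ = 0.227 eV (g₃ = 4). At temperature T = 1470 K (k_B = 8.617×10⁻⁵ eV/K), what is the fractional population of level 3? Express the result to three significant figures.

0.138

k_BT = 8.617×10⁻⁵ × 1470 K = 0.12667 eV.
Eᵢ/kT = 0, 1.5868, 1.7210, 1.7921.
Z = Σ gᵢe^(−Eᵢ/kT) = 3·e^(−0) + 3·e^(−1.5868) + 3·e^(−1.7210) + 4·e^(−1.7921) = 3.0000 + 0.61374 + 0.53666 + 0.66644 = 4.8168.
P₃ = g₃ e^(−E₃/kT) / Z = 0.66644/4.8168 = 0.138.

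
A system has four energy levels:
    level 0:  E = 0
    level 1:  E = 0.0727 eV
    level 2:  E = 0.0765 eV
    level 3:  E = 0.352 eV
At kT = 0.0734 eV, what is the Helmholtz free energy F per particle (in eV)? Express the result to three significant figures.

-0.0403 eV

Eᵢ/kT = 0, 0.99046, 1.0422, 4.7956.
Z = Σ e^(−Eᵢ/kT) = e^(−0) + e^(−0.99046) + e^(−1.0422) + e^(−4.7956) = 1.0000 + 0.37141 + 0.35268 + 0.0082660 = 1.7324.
F = −kT ln Z = −0.0734 × ln(1.7324) = −0.0734 × 0.54951 = -0.0403 eV.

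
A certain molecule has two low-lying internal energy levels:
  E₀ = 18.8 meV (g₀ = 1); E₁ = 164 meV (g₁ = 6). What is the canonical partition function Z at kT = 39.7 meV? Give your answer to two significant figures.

Eᵢ/kT = 0.4736, 4.131.
Z = Σ gᵢe^(−Eᵢ/kT) = 1·e^(−0.4736) + 6·e^(−4.131) = 0.6228 + 0.09640 = 0.7192.

Z = 0.72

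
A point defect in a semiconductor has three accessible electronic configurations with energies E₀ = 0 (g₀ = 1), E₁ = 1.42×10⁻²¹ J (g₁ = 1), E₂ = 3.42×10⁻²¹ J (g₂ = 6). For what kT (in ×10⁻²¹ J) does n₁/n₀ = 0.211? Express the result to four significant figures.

0.9127 ×10⁻²¹ J

n₁/n₀ = (g₁/g₀) exp[−(E₁−E₀)/kT] = 0.211.
⇒ (E₁−E₀)/kT = ln((1/1)/0.211) = ln(4.73934) = 1.55590.
kT = 1.42 ×10⁻²¹ J / 1.55590 = 0.9127 ×10⁻²¹ J.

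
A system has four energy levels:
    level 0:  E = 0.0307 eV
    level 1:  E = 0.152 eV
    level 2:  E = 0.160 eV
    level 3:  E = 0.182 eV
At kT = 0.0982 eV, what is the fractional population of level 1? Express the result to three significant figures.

0.164

Eᵢ/kT = 0.31263, 1.5479, 1.6293, 1.8534.
Z = Σ e^(−Eᵢ/kT) = e^(−0.31263) + e^(−1.5479) + e^(−1.6293) + e^(−1.8534) = 0.73152 + 0.21269 + 0.19607 + 0.15670 = 1.2970.
P₁ = e^(−E₁/kT) / Z = 0.21269/1.2970 = 0.164.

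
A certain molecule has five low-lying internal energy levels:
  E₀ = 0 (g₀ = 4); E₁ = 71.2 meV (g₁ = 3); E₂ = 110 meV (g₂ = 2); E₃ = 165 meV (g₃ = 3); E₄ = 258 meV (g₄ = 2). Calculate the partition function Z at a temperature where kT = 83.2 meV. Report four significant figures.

Eᵢ/kT = 0, 0.855769, 1.32212, 1.98317, 3.10096.
Z = Σ gᵢe^(−Eᵢ/kT) = 4·e^(−0) + 3·e^(−0.855769) + 2·e^(−1.32212) + 3·e^(−1.98317) + 2·e^(−3.10096) = 4.00000 + 1.27487 + 0.533139 + 0.412897 + 0.0900120 = 6.31092.

Z = 6.311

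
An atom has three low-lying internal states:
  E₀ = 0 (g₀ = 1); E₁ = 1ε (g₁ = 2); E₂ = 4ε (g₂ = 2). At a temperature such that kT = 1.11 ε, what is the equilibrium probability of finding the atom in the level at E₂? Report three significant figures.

0.0292

Eᵢ/kT = 0, 0.90090, 3.6036.
Z = Σ gᵢe^(−Eᵢ/kT) = 1·e^(−0) + 2·e^(−0.90090) + 2·e^(−3.6036) = 1.0000 + 0.81241 + 0.054451 = 1.8669.
P₂ = g₂ e^(−E₂/kT) / Z = 0.054451/1.8669 = 0.0292.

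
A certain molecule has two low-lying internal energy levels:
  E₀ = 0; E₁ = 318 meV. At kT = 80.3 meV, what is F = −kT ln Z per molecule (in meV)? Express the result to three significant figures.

Eᵢ/kT = 0, 3.9601.
Z = Σ e^(−Eᵢ/kT) = e^(−0) + e^(−3.9601) = 1.0000 + 0.019061 = 1.0191.
F = −kT ln Z = −80.3 × ln(1.0191) = −80.3 × 0.018920 = -1.52 meV.

-1.52 meV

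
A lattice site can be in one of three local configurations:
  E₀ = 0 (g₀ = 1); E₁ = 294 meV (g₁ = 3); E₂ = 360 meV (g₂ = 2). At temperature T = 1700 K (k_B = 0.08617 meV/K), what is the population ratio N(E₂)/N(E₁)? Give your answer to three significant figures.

0.425

k_BT = 0.08617 × 1700 K = 146.49 meV.
n₂/n₁ = (g₂/g₁) exp[−(E₂−E₁)/kT] = (2/3) × exp(−(66 meV)/(146.49 meV)) = (2/3) × exp(-0.45054) = 0.425.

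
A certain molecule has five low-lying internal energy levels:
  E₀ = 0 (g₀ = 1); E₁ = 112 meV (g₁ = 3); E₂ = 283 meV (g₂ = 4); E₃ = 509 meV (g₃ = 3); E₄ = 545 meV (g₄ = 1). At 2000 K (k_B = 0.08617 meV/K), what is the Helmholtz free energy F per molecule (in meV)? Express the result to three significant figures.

-218 meV

k_BT = 0.08617 × 2000 K = 172.34 meV.
Eᵢ/kT = 0, 0.64988, 1.6421, 2.9535, 3.1624.
Z = Σ gᵢe^(−Eᵢ/kT) = 1·e^(−0) + 3·e^(−0.64988) + 4·e^(−1.6421) + 3·e^(−2.9535) + 1·e^(−3.1624) = 1.0000 + 1.5663 + 0.77429 + 0.15647 + 0.042324 = 3.5394.
F = −kT ln Z = −172.34 × ln(3.5394) = −172.34 × 1.2640 = -218 meV.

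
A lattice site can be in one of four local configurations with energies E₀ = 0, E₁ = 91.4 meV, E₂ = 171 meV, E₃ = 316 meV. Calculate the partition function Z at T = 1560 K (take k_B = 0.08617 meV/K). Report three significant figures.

k_BT = 0.08617 × 1560 K = 134.43 meV.
Eᵢ/kT = 0, 0.67991, 1.2720, 2.3507.
Z = Σ e^(−Eᵢ/kT) = e^(−0) + e^(−0.67991) + e^(−1.2720) + e^(−2.3507) = 1.0000 + 0.50666 + 0.28027 + 0.095302 = 1.8822.

Z = 1.88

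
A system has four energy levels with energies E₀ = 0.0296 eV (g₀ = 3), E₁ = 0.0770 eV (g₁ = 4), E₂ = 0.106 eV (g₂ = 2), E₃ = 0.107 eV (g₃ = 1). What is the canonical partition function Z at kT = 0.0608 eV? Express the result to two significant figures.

Eᵢ/kT = 0.4868, 1.266, 1.743, 1.760.
Z = Σ gᵢe^(−Eᵢ/kT) = 3·e^(−0.4868) + 4·e^(−1.266) + 2·e^(−1.743) + 1·e^(−1.760) = 1.844 + 1.128 + 0.3500 + 0.1720 = 3.494.

Z = 3.5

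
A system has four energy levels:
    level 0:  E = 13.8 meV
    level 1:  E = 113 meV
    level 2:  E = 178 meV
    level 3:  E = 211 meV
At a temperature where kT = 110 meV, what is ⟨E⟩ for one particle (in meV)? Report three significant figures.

Eᵢ/kT = 0.12545, 1.0273, 1.6182, 1.9182.
Z = Σ e^(−Eᵢ/kT) = e^(−0.12545) + e^(−1.0273) + e^(−1.6182) + e^(−1.9182) = 0.88210 + 0.35797 + 0.19826 + 0.14687 = 1.5852.
⟨E⟩ = Σ Eᵢ e^(−Eᵢ/kT) / Z = (13.8·0.88210 + 113·0.35797 + 178·0.19826 + 211·0.14687) / 1.5852 = 75.0 meV.

75.0 meV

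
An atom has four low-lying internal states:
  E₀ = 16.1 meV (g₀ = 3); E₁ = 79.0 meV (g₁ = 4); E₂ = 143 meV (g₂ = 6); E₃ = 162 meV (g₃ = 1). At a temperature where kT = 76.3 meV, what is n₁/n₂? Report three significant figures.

1.54

n₁/n₂ = (g₁/g₂) exp[−(E₁−E₂)/kT] = (4/6) × exp(−(-64.0 meV)/(76.3 meV)) = (4/6) × exp(0.83879) = 1.54.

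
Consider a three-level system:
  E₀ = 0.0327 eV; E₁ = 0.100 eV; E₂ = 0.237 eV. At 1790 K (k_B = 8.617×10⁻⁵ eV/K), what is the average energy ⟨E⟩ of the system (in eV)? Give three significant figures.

0.0839 eV

k_BT = 8.617×10⁻⁵ × 1790 K = 0.15424 eV.
Eᵢ/kT = 0.21201, 0.64834, 1.5366.
Z = Σ e^(−Eᵢ/kT) = e^(−0.21201) + e^(−0.64834) + e^(−1.5366) = 0.80896 + 0.52291 + 0.21511 = 1.5470.
⟨E⟩ = Σ Eᵢ e^(−Eᵢ/kT) / Z = (0.0327·0.80896 + 0.100·0.52291 + 0.237·0.21511) / 1.5470 = 0.0839 eV.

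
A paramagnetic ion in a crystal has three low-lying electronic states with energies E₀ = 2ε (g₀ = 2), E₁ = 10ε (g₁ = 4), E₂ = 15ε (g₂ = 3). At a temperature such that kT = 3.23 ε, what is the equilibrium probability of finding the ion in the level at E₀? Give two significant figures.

Eᵢ/kT = 0.6192, 3.096, 4.644.
Z = Σ gᵢe^(−Eᵢ/kT) = 2·e^(−0.6192) + 4·e^(−3.096) + 3·e^(−4.644) = 1.077 + 0.1809 + 0.02886 = 1.287.
P₀ = g₀ e^(−E₀/kT) / Z = 1.077/1.287 = 0.84.

0.84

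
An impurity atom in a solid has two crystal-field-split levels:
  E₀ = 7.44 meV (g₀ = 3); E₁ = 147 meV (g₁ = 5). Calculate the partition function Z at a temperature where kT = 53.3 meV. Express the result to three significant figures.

Z = 2.93

Eᵢ/kT = 0.13959, 2.7580.
Z = Σ gᵢe^(−Eᵢ/kT) = 3·e^(−0.13959) + 5·e^(−2.7580) = 2.6091 + 0.31709 = 2.9262.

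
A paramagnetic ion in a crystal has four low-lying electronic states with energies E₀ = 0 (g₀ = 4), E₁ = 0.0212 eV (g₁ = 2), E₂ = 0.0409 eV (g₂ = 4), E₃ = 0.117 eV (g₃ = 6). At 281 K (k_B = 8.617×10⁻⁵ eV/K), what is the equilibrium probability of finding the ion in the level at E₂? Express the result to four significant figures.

0.1315

k_BT = 8.617×10⁻⁵ × 281 K = 0.0242138 eV.
Eᵢ/kT = 0, 0.875534, 1.68912, 4.83196.
Z = Σ gᵢe^(−Eᵢ/kT) = 4·e^(−0) + 2·e^(−0.875534) + 4·e^(−1.68912) + 6·e^(−4.83196) = 4.00000 + 0.833279 + 0.738728 + 0.0478253 = 5.61983.
P₂ = g₂ e^(−E₂/kT) / Z = 0.738728/5.61983 = 0.1315.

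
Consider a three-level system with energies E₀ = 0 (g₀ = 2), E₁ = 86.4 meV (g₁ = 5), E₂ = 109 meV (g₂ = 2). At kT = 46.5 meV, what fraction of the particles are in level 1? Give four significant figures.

Eᵢ/kT = 0, 1.85806, 2.34409.
Z = Σ gᵢe^(−Eᵢ/kT) = 2·e^(−0) + 5·e^(−1.85806) + 2·e^(−2.34409) = 2.00000 + 0.779875 + 0.191869 = 2.97174.
P₁ = g₁ e^(−E₁/kT) / Z = 0.779875/2.97174 = 0.2624.

0.2624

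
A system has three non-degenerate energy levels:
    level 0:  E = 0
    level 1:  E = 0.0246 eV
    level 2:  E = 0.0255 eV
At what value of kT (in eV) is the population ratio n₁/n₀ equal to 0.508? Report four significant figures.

n₁/n₀ = exp[−(E₁−E₀)/kT] = 0.508.
⇒ (E₁−E₀)/kT = ln(1/0.508) = ln(1.96850) = 0.677272.
kT = 0.0246 eV / 0.677272 = 0.03632 eV.

0.03632 eV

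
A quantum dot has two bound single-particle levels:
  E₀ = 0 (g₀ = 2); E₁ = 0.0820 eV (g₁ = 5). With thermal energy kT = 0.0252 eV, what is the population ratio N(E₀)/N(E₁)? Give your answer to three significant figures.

10.4

n₀/n₁ = (g₀/g₁) exp[−(E₀−E₁)/kT] = (2/5) × exp(−(-0.0820 eV)/(0.0252 eV)) = (2/5) × exp(3.2540) = 10.4.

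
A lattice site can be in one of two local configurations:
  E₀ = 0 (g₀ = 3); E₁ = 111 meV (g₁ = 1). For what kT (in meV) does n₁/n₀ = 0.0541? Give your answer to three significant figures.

n₁/n₀ = (g₁/g₀) exp[−(E₁−E₀)/kT] = 0.0541.
⇒ (E₁−E₀)/kT = ln((1/3)/0.0541) = ln(6.1614) = 1.8183.
kT = 111 meV / 1.8183 = 61.0 meV.

61.0 meV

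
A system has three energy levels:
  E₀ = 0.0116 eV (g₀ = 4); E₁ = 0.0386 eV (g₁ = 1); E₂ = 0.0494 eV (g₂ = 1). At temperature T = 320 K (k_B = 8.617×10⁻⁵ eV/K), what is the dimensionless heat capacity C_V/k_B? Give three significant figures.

0.157

k_BT = 8.617×10⁻⁵ × 320 K = 0.027574 eV.
Eᵢ/kT = 0.42069, 1.3999, 1.7915.
Z = Σ gᵢe^(−Eᵢ/kT) = 4·e^(−0.42069) + 1·e^(−1.3999) + 1·e^(−1.7915) = 2.6264 + 0.24662 + 0.16671 = 3.0397.
⟨E⟩ = 0.015864 eV, ⟨E²⟩ = 0.00037099 eV².
C_V/k_B = (⟨E²⟩ − ⟨E⟩²)/(kT)² = (0.00037099 − 0.00025167)/0.00076033 = 0.157.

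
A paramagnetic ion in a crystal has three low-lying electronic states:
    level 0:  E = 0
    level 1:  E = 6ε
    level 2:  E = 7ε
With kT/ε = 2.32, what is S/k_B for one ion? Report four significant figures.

Eᵢ/kT = 0, 2.58621, 3.01724.
Z = Σ e^(−Eᵢ/kT) = e^(−0) + e^(−2.58621) + e^(−3.01724) = 1.00000 + 0.0753049 + 0.0489361 = 1.12424.
⟨E⟩ = Σ EᵢPᵢ = 0.706595 ε.
S/k_B = ln Z + ⟨E⟩/kT = ln(1.12424) + 0.706595/2.32 = 0.117107 + 0.304567 = 0.4217.

0.4217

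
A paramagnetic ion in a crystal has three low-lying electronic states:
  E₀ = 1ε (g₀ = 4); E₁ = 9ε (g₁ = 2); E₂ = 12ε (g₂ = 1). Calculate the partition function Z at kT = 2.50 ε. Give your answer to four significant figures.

Eᵢ/kT = 0.400000, 3.60000, 4.80000.
Z = Σ gᵢe^(−Eᵢ/kT) = 4·e^(−0.400000) + 2·e^(−3.60000) + 1·e^(−4.80000) = 2.68128 + 0.0546474 + 0.00822975 = 2.74416.

Z = 2.744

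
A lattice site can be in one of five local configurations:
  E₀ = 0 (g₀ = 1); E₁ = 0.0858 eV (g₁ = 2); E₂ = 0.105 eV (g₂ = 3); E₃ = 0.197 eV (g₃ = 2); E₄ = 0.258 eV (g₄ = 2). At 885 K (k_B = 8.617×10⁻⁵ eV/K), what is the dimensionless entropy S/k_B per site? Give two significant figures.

1.9

k_BT = 8.617×10⁻⁵ × 885 K = 0.07626 eV.
Eᵢ/kT = 0, 1.125, 1.377, 2.583, 3.383.
Z = Σ gᵢe^(−Eᵢ/kT) = 1·e^(−0) + 2·e^(−1.125) + 3·e^(−1.377) + 2·e^(−2.583) + 2·e^(−3.383) = 1.000 + 0.6493 + 0.7570 + 0.1511 + 0.06789 = 2.625.
⟨E⟩ = Σ EᵢPᵢ = 0.06952 eV.
S/k_B = ln Z + ⟨E⟩/kT = ln(2.625) + 0.06952/0.07626 = 0.9651 + 0.9116 = 1.9.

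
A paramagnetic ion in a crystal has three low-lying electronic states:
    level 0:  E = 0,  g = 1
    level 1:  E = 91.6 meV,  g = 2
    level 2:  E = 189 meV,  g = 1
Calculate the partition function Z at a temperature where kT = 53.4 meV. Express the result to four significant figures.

Z = 1.389

Eᵢ/kT = 0, 1.71536, 3.53933.
Z = Σ gᵢe^(−Eᵢ/kT) = 1·e^(−0) + 2·e^(−1.71536) + 1·e^(−3.53933) = 1.00000 + 0.359798 + 0.0290328 = 1.38883.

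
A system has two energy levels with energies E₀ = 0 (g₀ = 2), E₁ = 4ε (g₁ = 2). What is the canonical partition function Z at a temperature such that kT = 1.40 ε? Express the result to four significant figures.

Z = 2.115

Eᵢ/kT = 0, 2.85714.
Z = Σ gᵢe^(−Eᵢ/kT) = 2·e^(−0) + 2·e^(−2.85714) = 2.00000 + 0.114866 = 2.11487.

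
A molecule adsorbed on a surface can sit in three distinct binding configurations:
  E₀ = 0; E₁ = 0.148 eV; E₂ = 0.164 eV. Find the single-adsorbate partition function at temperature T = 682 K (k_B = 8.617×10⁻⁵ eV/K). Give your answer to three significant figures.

k_BT = 8.617×10⁻⁵ × 682 K = 0.058768 eV.
Eᵢ/kT = 0, 2.5184, 2.7906.
Z = Σ e^(−Eᵢ/kT) = e^(−0) + e^(−2.5184) + e^(−2.7906) = 1.0000 + 0.080588 + 0.061384 = 1.1420.

Z = 1.14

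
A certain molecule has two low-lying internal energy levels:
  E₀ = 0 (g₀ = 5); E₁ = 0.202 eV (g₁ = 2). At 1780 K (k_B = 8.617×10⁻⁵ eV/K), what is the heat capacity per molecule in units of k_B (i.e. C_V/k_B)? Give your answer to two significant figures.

0.15

k_BT = 8.617×10⁻⁵ × 1780 K = 0.1534 eV.
Eᵢ/kT = 0, 1.317.
Z = Σ gᵢe^(−Eᵢ/kT) = 5·e^(−0) + 2·e^(−1.317) = 5.000 + 0.5359 = 5.536.
⟨E⟩ = 0.01955 eV, ⟨E²⟩ = 0.003950 eV².
C_V/k_B = (⟨E²⟩ − ⟨E⟩²)/(kT)² = (0.003950 − 0.0003822)/0.02353 = 0.15.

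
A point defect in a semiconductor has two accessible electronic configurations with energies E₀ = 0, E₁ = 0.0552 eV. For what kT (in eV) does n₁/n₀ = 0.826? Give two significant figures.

0.29 eV

n₁/n₀ = exp[−(E₁−E₀)/kT] = 0.826.
⇒ (E₁−E₀)/kT = ln(1/0.826) = ln(1.211) = 0.1914.
kT = 0.0552 eV / 0.1914 = 0.29 eV.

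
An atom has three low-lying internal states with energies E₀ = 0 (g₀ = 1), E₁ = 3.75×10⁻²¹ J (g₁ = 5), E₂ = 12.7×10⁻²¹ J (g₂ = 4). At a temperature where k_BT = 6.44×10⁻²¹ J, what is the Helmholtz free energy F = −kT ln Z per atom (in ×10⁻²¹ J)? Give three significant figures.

-9.47 ×10⁻²¹ J

Eᵢ/kT = 0, 0.58230, 1.9720.
Z = Σ gᵢe^(−Eᵢ/kT) = 1·e^(−0) + 5·e^(−0.58230) + 4·e^(−1.9720) = 1.0000 + 2.7931 + 0.55671 = 4.3498.
F = −kT ln Z = −6.44 × ln(4.3498) = −6.44 × 1.4701 = -9.47 ×10⁻²¹ J.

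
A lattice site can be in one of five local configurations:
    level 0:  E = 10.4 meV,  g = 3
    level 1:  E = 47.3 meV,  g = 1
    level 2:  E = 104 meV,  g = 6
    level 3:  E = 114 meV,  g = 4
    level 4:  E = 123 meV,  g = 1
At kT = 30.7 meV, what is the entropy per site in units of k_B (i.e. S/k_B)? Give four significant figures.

1.797

Eᵢ/kT = 0.338762, 1.54072, 3.38762, 3.71336, 4.00651.
Z = Σ gᵢe^(−Eᵢ/kT) = 3·e^(−0.338762) + 1·e^(−1.54072) + 6·e^(−3.38762) + 4·e^(−3.71336) + 1·e^(−4.00651) = 2.13796 + 0.214227 + 0.202734 + 0.0975817 + 0.0181968 = 2.67070.
⟨E⟩ = Σ EᵢPᵢ = 25.0176 meV.
S/k_B = ln Z + ⟨E⟩/kT = ln(2.67070) + 25.0176/30.7 = 0.982341 + 0.814906 = 1.797.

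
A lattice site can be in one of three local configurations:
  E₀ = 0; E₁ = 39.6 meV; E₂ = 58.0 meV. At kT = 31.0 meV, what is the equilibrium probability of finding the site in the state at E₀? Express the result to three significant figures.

0.698

Eᵢ/kT = 0, 1.2774, 1.8710.
Z = Σ e^(−Eᵢ/kT) = e^(−0) + e^(−1.2774) + e^(−1.8710) = 1.0000 + 0.27876 + 0.15397 = 1.4327.
P₀ = e^(−E₀/kT) / Z = 1.0000/1.4327 = 0.698.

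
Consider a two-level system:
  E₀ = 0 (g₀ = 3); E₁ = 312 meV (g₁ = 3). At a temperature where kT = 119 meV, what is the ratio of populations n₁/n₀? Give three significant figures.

n₁/n₀ = (g₁/g₀) exp[−(E₁−E₀)/kT] = (3/3) × exp(−(312 meV)/(119 meV)) = (3/3) × exp(-2.6218) = 0.0727.

0.0727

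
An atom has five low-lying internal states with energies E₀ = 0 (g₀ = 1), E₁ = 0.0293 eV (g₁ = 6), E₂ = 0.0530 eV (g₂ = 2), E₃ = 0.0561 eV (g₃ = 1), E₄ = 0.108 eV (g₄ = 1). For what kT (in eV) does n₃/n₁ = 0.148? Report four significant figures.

0.2256 eV

n₃/n₁ = (g₃/g₁) exp[−(E₃−E₁)/kT] = 0.148.
⇒ (E₃−E₁)/kT = ln((1/6)/0.148) = ln(1.12613) = 0.118787.
kT = 0.0268 eV / 0.118787 = 0.2256 eV.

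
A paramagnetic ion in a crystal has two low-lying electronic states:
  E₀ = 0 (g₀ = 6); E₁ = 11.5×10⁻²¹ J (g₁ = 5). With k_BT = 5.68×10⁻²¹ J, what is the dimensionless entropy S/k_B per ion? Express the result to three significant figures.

2.10

Eᵢ/kT = 0, 2.0246.
Z = Σ gᵢe^(−Eᵢ/kT) = 6·e^(−0) + 5·e^(−2.0246) = 6.0000 + 0.66023 = 6.6602.
⟨E⟩ = Σ EᵢPᵢ = 1.1400 ×10⁻²¹ J.
S/k_B = ln Z + ⟨E⟩/kT = ln(6.6602) + 1.1400/5.68 = 1.8961 + 0.20070 = 2.10.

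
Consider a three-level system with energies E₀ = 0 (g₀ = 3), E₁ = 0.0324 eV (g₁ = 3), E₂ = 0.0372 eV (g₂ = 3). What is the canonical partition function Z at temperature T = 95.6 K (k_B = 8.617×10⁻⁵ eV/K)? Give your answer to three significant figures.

Z = 3.09

k_BT = 8.617×10⁻⁵ × 95.6 K = 0.0082379 eV.
Eᵢ/kT = 0, 3.9330, 4.5157.
Z = Σ gᵢe^(−Eᵢ/kT) = 3·e^(−0) + 3·e^(−3.9330) + 3·e^(−4.5157) = 3.0000 + 0.058754 + 0.032808 = 3.0916.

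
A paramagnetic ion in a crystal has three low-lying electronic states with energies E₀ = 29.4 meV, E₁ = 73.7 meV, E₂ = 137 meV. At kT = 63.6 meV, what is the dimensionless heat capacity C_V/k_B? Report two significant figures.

0.30

Eᵢ/kT = 0.4623, 1.159, 2.154.
Z = Σ e^(−Eᵢ/kT) = e^(−0.4623) + e^(−1.159) + e^(−2.154) = 0.6298 + 0.3138 + 0.1160 = 1.060.
⟨E⟩ = 54.28 meV, ⟨E²⟩ = 4176 meV².
C_V/k_B = (⟨E²⟩ − ⟨E⟩²)/(kT)² = (4176 − 2946)/4045 = 0.30.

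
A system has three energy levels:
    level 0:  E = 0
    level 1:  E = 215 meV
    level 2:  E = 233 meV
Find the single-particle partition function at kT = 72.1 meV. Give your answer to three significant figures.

Eᵢ/kT = 0, 2.9820, 3.2316.
Z = Σ e^(−Eᵢ/kT) = e^(−0) + e^(−2.9820) + e^(−3.2316) = 1.0000 + 0.050691 + 0.039494 = 1.0902.

Z = 1.09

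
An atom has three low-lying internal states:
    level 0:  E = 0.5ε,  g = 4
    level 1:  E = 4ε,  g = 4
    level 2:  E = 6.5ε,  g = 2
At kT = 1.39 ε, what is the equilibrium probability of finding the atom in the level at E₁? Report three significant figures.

Eᵢ/kT = 0.35971, 2.8777, 4.6763.
Z = Σ gᵢe^(−Eᵢ/kT) = 4·e^(−0.35971) + 4·e^(−2.8777) + 2·e^(−4.6763) = 2.7915 + 0.22506 + 0.018627 = 3.0352.
P₁ = g₁ e^(−E₁/kT) / Z = 0.22506/3.0352 = 0.0741.

0.0741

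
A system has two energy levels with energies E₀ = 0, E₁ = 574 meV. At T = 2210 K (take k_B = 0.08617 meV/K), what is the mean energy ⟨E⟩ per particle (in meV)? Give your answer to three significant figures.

26.9 meV

k_BT = 0.08617 × 2210 K = 190.44 meV.
Eᵢ/kT = 0, 3.0141.
Z = Σ e^(−Eᵢ/kT) = e^(−0) + e^(−3.0141) = 1.0000 + 0.049090 = 1.0491.
⟨E⟩ = Σ Eᵢ e^(−Eᵢ/kT) / Z = (0·1.0000 + 574·0.049090) / 1.0491 = 26.9 meV.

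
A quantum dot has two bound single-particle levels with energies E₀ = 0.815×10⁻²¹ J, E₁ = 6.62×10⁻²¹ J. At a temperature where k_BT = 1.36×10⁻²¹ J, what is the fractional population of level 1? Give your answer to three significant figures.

0.0138

Eᵢ/kT = 0.59926, 4.8676.
Z = Σ e^(−Eᵢ/kT) = e^(−0.59926) + e^(−4.8676) = 0.54922 + 0.0076918 = 0.55691.
P₁ = e^(−E₁/kT) / Z = 0.0076918/0.55691 = 0.0138.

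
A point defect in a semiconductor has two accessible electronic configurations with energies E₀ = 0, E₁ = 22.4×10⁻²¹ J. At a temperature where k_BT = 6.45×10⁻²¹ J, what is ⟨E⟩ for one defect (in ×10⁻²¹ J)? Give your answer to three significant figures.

0.674 ×10⁻²¹ J

Eᵢ/kT = 0, 3.4729.
Z = Σ e^(−Eᵢ/kT) = e^(−0) + e^(−3.4729) = 1.0000 + 0.031027 = 1.0310.
⟨E⟩ = Σ Eᵢ e^(−Eᵢ/kT) / Z = (0·1.0000 + 22.4·0.031027) / 1.0310 = 0.674 ×10⁻²¹ J.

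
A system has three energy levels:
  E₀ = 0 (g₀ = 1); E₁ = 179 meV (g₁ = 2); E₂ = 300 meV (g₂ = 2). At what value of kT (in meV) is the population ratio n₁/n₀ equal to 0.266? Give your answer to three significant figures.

n₁/n₀ = (g₁/g₀) exp[−(E₁−E₀)/kT] = 0.266.
⇒ (E₁−E₀)/kT = ln((2/1)/0.266) = ln(7.5188) = 2.0174.
kT = 179 meV / 2.0174 = 88.7 meV.

88.7 meV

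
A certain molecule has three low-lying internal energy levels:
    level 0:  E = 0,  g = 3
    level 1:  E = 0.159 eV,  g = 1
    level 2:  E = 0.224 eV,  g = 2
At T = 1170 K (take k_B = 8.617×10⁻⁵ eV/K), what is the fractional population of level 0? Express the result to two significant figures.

k_BT = 8.617×10⁻⁵ × 1170 K = 0.1008 eV.
Eᵢ/kT = 0, 1.577, 2.222.
Z = Σ gᵢe^(−Eᵢ/kT) = 3·e^(−0) + 1·e^(−1.577) + 2·e^(−2.222) = 3.000 + 0.2066 + 0.2168 = 3.423.
P₀ = g₀ e^(−E₀/kT) / Z = 3.000/3.423 = 0.88.

0.88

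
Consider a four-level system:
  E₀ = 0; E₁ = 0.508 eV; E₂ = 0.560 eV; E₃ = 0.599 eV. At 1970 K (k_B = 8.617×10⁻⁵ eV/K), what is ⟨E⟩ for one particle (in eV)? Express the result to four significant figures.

0.05709 eV

k_BT = 8.617×10⁻⁵ × 1970 K = 0.169755 eV.
Eᵢ/kT = 0, 2.99255, 3.29887, 3.52861.
Z = Σ e^(−Eᵢ/kT) = e^(−0) + e^(−2.99255) + e^(−3.29887) + e^(−3.52861) = 1.00000 + 0.0501594 + 0.0369249 + 0.0293457 = 1.11643.
⟨E⟩ = Σ Eᵢ e^(−Eᵢ/kT) / Z = (0·1.00000 + 0.508·0.0501594 + 0.560·0.0369249 + 0.599·0.0293457) / 1.11643 = 0.05709 eV.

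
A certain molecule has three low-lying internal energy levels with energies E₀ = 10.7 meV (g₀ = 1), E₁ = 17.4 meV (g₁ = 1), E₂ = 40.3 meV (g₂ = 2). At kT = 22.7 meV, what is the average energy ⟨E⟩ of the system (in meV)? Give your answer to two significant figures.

20 meV

Eᵢ/kT = 0.4714, 0.7665, 1.775.
Z = Σ gᵢe^(−Eᵢ/kT) = 1·e^(−0.4714) + 1·e^(−0.7665) + 2·e^(−1.775) = 0.6241 + 0.4646 + 0.3390 = 1.428.
⟨E⟩ = Σ Eᵢ gᵢe^(−Eᵢ/kT) / Z = (10.7·0.6241 + 17.4·0.4646 + 40.3·0.3390) / 1.428 = 20 meV.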